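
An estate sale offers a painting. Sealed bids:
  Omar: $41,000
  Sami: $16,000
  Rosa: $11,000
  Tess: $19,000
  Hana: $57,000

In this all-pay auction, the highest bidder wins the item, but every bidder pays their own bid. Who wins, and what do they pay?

Sorting bids: 57,000 (Hana) > 41,000 (Omar) > 19,000 (Tess) > 16,000 (Sami) > 11,000 (Rosa)
Hana is highest and takes the item; every bidder forfeits their bid.

Hana pays $57,000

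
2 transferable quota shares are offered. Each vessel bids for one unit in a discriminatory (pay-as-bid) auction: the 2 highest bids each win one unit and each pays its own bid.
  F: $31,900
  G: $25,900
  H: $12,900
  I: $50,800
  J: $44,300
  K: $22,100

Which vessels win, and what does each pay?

I $50,800, J $44,300

Sorting: 50,800 (I), 44,300 (J), 31,900 (F), 25,900 (G), …
Top 2: I, J.
Each winner pays its own bid: I $50,800, J $44,300.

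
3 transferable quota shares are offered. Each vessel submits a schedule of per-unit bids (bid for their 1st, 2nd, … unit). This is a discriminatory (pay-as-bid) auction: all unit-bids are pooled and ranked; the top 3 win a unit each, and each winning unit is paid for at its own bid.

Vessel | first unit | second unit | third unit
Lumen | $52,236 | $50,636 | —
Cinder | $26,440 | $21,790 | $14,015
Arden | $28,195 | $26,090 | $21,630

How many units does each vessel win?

Arden 1, Lumen 2

All unit-bids, highest first — top 3: 52,236 (Lumen-1), 50,636 (Lumen-2), 28,195 (Arden-1)
Next rejected bid: $26,440 (not a price — pay-as-bid).
Allocation: Arden 1, Lumen 2.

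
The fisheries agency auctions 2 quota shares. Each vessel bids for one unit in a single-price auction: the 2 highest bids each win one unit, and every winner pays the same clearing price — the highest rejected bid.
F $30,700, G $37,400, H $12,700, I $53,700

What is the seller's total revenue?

Ordering the bids: 53,700 (I), 37,400 (G), 30,700 (F), 12,700 (H)
Winners (2 units): I, G.
First losing bid is F's $30,700, which sets the uniform price.
Total revenue = 2 × $30,700 = $61,400.

Total revenue: $61,400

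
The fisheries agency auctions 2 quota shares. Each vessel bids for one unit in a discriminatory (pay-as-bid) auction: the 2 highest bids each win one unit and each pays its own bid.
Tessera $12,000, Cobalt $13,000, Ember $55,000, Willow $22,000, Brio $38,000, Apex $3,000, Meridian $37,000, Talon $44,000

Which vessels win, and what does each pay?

Ember $55,000, Talon $44,000

Sorting: 55,000 (Ember), 44,000 (Talon), 38,000 (Brio), 37,000 (Meridian), …
The 2 highest are Ember, Talon.
Each winner pays its own bid: Ember $55,000, Talon $44,000.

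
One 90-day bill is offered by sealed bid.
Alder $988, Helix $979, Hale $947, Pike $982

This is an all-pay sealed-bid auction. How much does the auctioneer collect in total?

All-pay sealed-bid auction: the highest bidder wins the item, but every bidder pays their own bid.
Bids in order: 988 (Alder) > 982 (Pike) > 979 (Helix) > 947 (Hale)
Alder wins with the top bid; all bids are sunk regardless.
Every bidder forfeits their bid regardless of winning.
Revenue = 988 + 979 + 947 + 982 = $3,896.

Total revenue: $3,896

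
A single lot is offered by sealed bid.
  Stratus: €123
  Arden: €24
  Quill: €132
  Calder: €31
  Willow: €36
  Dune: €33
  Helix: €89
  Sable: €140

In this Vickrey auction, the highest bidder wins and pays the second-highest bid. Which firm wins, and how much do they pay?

Bids in order: 140 (Sable) > 132 (Quill) > 123 (Stratus) > 89 (Helix) > 36 (Willow) > 33 (Dune) > …
Sable is highest; pays the second-highest bid, €132.

Sable pays €132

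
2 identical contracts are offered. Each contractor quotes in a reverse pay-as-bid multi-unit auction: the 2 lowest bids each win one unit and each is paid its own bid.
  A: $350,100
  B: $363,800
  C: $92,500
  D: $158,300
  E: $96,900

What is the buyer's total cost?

Total cost: $189,400

Ordering the bids: 92,500 (C), 96,900 (E), 158,300 (D), 350,100 (A), …
Lowest 2: C, E.
Total cost = 92,500 + 96,900 = $189,400.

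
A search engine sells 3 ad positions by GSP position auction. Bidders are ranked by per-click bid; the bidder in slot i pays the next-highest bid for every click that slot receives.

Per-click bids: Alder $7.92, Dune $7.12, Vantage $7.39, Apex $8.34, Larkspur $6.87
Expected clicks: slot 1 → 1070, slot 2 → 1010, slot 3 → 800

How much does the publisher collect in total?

Ranked by bid: $8.34 (Apex) > $7.92 (Alder) > $7.39 (Vantage) > $7.12 (Dune) > …
Slot 1: Apex pays $7.92 × 1070 = $8474.40
Slot 2: Alder pays $7.39 × 1010 = $7463.90
Slot 3: Vantage pays $7.12 × 800 = $5696.00
Total = $21634.30

Total revenue: $21634.30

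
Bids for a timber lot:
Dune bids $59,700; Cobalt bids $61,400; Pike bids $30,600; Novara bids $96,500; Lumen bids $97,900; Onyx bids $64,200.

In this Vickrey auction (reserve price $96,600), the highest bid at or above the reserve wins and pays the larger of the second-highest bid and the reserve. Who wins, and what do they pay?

Lumen pays $96,600

Rule: the highest bid at or above the reserve wins and pays the larger of the second-highest bid and the reserve.
Sorting bids: 97,900 (Lumen) > 96,500 (Novara) > 64,200 (Onyx) > 61,400 (Cobalt) > 59,700 (Dune) > 30,600 (Pike)
Highest eligible bid: Lumen at $97,900.
Second-highest bid $96,500 is below the reserve $96,600, so the reserve binds → payment $96,600.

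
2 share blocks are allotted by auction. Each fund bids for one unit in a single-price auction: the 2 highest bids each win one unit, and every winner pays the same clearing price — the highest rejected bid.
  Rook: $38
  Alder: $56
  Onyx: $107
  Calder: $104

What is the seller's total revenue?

Ordering the bids: 107 (Onyx), 104 (Calder), 56 (Alder), 38 (Rook)
Winners (2 units): Onyx, Calder.
Clearing price = highest rejected bid = $56.
Total revenue = 2 × $56 = $112.

Total revenue: $112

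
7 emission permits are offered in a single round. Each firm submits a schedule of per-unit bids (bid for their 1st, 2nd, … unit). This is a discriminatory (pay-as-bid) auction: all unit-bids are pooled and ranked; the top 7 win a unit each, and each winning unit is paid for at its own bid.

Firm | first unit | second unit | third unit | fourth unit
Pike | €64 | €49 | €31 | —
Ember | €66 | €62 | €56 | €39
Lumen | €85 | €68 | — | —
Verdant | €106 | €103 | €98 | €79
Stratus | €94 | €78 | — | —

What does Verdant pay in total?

All unit-bids, highest first — top 7: 106 (Verdant-1), 103 (Verdant-2), 98 (Verdant-3), 94 (Stratus-1), 85 (Lumen-1), 79 (Verdant-4), 78 (Stratus-2)
Next rejected bid: €68 (not a price — pay-as-bid).
Verdant's winning unit-bids: 106 + 103 + 98 + 79 = €386.

Verdant pays €386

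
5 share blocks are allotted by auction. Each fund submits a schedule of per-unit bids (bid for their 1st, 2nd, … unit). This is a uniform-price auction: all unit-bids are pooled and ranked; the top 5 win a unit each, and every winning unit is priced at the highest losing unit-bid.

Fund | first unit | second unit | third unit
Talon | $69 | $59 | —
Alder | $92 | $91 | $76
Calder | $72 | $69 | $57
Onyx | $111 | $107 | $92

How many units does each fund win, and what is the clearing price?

Alder 2, Onyx 3; clearing price $76

Pooled unit-bids ranked (top 5): 111 (Onyx-1), 107 (Onyx-2), 92 (Alder-1), 92 (Onyx-3), 91 (Alder-2)
First bid not allocated: $76.
Allocation: Alder 2, Onyx 3.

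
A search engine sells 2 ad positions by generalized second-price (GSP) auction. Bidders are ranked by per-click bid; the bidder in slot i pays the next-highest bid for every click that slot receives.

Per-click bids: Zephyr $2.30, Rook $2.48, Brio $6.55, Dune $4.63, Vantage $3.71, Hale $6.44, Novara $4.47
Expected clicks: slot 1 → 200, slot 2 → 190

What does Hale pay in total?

Sorting advertisers: $6.55 (Brio) > $6.44 (Hale) > $4.63 (Dune) > …
Hale holds slot 2 → pays next bid $4.63 × 190 clicks = $879.70.

Hale pays $879.70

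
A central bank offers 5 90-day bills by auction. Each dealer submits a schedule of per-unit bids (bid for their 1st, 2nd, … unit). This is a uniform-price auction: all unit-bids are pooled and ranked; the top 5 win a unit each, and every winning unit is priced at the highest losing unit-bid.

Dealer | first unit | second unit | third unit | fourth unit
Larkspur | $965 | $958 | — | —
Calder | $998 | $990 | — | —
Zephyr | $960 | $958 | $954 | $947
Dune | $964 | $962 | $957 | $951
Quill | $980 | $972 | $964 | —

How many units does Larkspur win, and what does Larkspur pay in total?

All unit-bids, highest first — top 5: 998 (Calder-1), 990 (Calder-2), 980 (Quill-1), 972 (Quill-2), 965 (Larkspur-1)
The (k+1)-th unit-bid is $964.
Larkspur wins 1 unit(s) at $964 each.

Larkspur: 1 unit, pays $964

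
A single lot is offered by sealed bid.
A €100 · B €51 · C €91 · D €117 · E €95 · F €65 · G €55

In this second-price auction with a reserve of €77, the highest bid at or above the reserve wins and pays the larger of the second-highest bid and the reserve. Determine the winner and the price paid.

Bids ranked: 117 (D) > 100 (A) > 95 (E) > 91 (C) > 65 (F) > 55 (G) > …
D has the top bid at or above the reserve (€117).
Second-highest bid €100 exceeds the reserve €77 → payment €100.

D pays €100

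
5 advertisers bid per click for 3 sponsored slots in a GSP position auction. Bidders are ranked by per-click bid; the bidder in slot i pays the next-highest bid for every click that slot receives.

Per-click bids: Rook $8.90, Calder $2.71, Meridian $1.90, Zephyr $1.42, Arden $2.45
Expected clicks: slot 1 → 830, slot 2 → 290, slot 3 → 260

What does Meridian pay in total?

Meridian pays $0.00

Ranked by bid: $8.90 (Rook) > $2.71 (Calder) > $2.45 (Arden) > $1.90 (Meridian) > …
Meridian ranks below slot 3 → no slot, pays nothing.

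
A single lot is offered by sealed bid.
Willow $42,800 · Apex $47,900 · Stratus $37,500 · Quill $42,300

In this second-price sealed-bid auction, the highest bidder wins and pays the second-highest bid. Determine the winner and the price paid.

Apex pays $42,800

Sorting bids: 47,900 (Apex) > 42,800 (Willow) > 42,300 (Quill) > 37,500 (Stratus)
Apex is highest; pays the second-highest bid, $42,800.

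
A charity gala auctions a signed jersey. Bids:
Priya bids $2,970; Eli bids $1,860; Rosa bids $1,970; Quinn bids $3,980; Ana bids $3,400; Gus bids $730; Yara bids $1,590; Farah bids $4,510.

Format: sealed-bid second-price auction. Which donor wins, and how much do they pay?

Farah pays $3,980

Bids ranked: 4,510 (Farah) > 3,980 (Quinn) > 3,400 (Ana) > 2,970 (Priya) > 1,970 (Rosa) > 1,860 (Eli) > …
Farah wins with the highest bid; price is set by the runner-up at $3,980.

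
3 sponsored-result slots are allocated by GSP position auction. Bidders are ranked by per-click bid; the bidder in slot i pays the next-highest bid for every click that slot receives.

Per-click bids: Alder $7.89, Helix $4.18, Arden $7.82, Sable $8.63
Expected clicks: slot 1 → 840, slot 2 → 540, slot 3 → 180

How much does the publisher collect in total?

Ranked by bid: $8.63 (Sable) > $7.89 (Alder) > $7.82 (Arden) > $4.18 (Helix)
Slot 1: Sable pays $7.89 × 840 = $6627.60
Slot 2: Alder pays $7.82 × 540 = $4222.80
Slot 3: Arden pays $4.18 × 180 = $752.40
Total = $11602.80

Total revenue: $11602.80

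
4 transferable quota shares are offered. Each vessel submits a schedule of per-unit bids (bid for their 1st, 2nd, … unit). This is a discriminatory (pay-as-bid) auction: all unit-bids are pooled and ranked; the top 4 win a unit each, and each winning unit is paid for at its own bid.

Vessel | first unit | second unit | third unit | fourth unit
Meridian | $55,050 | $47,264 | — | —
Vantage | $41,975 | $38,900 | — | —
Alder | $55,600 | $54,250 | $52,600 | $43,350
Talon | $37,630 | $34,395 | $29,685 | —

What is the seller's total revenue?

Total revenue: $217,500

Merging the schedules and taking the best 4: 55,600 (Alder-1), 55,050 (Meridian-1), 54,250 (Alder-2), 52,600 (Alder-3)
Next rejected bid: $47,264 (not a price — pay-as-bid).
Each winning unit pays its own bid.
Revenue = 55,600 + 55,050 + 54,250 + 52,600 = $217,500.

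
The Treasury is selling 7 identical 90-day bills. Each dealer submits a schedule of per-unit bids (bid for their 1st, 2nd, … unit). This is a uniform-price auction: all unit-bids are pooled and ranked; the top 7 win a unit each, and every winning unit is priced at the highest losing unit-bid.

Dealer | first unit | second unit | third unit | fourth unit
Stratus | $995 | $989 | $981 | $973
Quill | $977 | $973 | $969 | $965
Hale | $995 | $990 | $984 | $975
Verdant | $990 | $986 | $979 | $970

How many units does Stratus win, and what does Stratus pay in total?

Merging the schedules and taking the best 7: 995 (Stratus-1), 995 (Hale-1), 990 (Hale-2), 990 (Verdant-1), 989 (Stratus-2), 986 (Verdant-2), 984 (Hale-3)
The (k+1)-th unit-bid is $981.
Stratus wins 2 unit(s) at $981 each.

Stratus: 2 units, pays $1,962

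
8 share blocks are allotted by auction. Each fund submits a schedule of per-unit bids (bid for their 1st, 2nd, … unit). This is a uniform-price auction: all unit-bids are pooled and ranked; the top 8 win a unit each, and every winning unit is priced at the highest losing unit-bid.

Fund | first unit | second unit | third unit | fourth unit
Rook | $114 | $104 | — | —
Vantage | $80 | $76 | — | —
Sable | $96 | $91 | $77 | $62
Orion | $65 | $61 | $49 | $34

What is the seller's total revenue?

Merging the schedules and taking the best 8: 114 (Rook-1), 104 (Rook-2), 96 (Sable-1), 91 (Sable-2), 80 (Vantage-1), 77 (Sable-3), 76 (Vantage-2), 65 (Orion-1)
The (k+1)-th unit-bid is $62.
Allocation: Orion 1, Rook 2, Sable 3, Vantage 2. Every unit priced at $62.
Revenue = 8 × 62 = $496.

Total revenue: $496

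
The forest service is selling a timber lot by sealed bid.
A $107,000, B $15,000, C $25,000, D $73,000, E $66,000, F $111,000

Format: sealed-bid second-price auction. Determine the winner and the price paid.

F pays $107,000

Sorting bids: 111,000 (F) > 107,000 (A) > 73,000 (D) > 66,000 (E) > 25,000 (C) > 15,000 (B)
Second-price: F pays A's bid of $107,000.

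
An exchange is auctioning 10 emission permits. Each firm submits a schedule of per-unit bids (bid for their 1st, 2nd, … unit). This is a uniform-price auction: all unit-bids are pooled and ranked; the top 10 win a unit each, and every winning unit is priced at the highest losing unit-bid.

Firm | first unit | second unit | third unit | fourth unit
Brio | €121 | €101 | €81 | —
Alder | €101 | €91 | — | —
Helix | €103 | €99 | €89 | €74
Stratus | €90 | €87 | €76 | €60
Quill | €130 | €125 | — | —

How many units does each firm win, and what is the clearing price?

Pooled unit-bids ranked (top 10): 130 (Quill-1), 125 (Quill-2), 121 (Brio-1), 103 (Helix-1), 101 (Brio-2), 101 (Alder-1), 99 (Helix-2), 91 (Alder-2), 90 (Stratus-1), 89 (Helix-3)
The (k+1)-th unit-bid is €87.
Allocation: Alder 2, Brio 2, Helix 3, Quill 2, Stratus 1.

Alder 2, Brio 2, Helix 3, Quill 2, Stratus 1; clearing price €87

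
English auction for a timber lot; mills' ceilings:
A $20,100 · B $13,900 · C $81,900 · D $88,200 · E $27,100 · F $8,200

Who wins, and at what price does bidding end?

D wins at $81,900

Limits ranked: 88,200 (D) > 81,900 (C) > 27,100 (E) > 20,100 (A) > 13,900 (B) > 8,200 (F)
Bidding ends when C exits at $81,900; D takes it.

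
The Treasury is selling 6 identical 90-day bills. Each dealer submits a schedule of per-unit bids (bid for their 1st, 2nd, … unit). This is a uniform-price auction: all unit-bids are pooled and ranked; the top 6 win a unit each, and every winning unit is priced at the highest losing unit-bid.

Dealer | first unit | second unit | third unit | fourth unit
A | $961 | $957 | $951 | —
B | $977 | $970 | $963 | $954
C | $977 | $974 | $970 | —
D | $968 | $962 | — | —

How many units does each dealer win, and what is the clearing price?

B 2, C 3, D 1; clearing price $963

Merging the schedules and taking the best 6: 977 (B-1), 977 (C-1), 974 (C-2), 970 (B-2), 970 (C-3), 968 (D-1)
The (k+1)-th unit-bid is $963.
Allocation: B 2, C 3, D 1.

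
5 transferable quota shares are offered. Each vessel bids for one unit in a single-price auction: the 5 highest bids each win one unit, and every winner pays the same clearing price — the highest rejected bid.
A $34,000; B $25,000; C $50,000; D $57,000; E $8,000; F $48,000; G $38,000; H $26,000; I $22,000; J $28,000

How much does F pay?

Ordering the bids: 57,000 (D), 50,000 (C), 48,000 (F), 38,000 (G), 34,000 (A), 28,000 (J), 26,000 (H), …
The 5 highest are D, C, F, G, A.
Highest unsuccessful bid: $28,000 → clearing price.
F wins → pays $28,000.

F pays $28,000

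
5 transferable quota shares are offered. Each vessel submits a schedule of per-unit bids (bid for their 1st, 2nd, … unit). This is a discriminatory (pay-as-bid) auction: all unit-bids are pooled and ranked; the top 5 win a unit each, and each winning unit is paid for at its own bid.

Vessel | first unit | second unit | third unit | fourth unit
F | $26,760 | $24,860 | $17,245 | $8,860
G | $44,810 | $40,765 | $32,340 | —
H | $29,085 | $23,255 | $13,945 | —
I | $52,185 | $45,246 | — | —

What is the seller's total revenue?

All unit-bids, highest first — top 5: 52,185 (I-1), 45,246 (I-2), 44,810 (G-1), 40,765 (G-2), 32,340 (G-3)
Next rejected bid: $29,085 (not a price — pay-as-bid).
Each winning unit pays its own bid.
Revenue = 52,185 + 45,246 + 44,810 + 40,765 + 32,340 = $215,346.

Total revenue: $215,346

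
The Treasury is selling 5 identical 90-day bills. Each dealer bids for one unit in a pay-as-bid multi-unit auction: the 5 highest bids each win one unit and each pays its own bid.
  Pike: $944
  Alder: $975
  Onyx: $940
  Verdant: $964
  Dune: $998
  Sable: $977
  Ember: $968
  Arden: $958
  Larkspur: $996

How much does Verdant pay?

Sorting: 998 (Dune), 996 (Larkspur), 977 (Sable), 975 (Alder), 968 (Ember), 964 (Verdant), 958 (Arden), …
The 5 highest are Dune, Larkspur, Sable, Alder, Ember.
Verdant does not win → $0.

Verdant pays $0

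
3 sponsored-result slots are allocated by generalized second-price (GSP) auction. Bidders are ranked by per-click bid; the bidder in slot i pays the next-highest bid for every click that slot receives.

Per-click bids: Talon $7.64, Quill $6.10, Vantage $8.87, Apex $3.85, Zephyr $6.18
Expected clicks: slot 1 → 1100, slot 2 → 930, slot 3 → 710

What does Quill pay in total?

Ranked by bid: $8.87 (Vantage) > $7.64 (Talon) > $6.18 (Zephyr) > $6.10 (Quill) > …
Quill ranks below slot 3 → no slot, pays nothing.

Quill pays $0.00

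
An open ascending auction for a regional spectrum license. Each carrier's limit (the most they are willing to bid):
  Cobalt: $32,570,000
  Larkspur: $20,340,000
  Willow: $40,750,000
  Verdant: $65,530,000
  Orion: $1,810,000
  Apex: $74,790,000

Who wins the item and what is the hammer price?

Ascending (English) auction: the price rises until one bidder remains; the winner pays the price at which the last rival dropped out.
Limits in order: 74,790,000 (Apex) > 65,530,000 (Verdant) > 40,750,000 (Willow) > 32,570,000 (Cobalt) > 20,340,000 (Larkspur) > 1,810,000 (Orion)
Verdant is the last rival to drop out, at $65,530,000; Apex remains and wins at that price.

Apex wins at $65,530,000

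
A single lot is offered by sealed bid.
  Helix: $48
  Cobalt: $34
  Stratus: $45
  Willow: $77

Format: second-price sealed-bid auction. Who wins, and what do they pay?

Bids ranked: 77 (Willow) > 48 (Helix) > 45 (Stratus) > 34 (Cobalt)
Willow wins with the highest bid; price is set by the runner-up at $48.

Willow pays $48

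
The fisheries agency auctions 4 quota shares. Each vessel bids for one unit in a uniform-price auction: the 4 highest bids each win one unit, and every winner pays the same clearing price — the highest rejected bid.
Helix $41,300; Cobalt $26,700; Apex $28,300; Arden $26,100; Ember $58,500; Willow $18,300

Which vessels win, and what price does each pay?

Ordering the bids: 58,500 (Ember), 41,300 (Helix), 28,300 (Apex), 26,700 (Cobalt), 26,100 (Arden), 18,300 (Willow)
Top 4: Ember, Helix, Apex, Cobalt.
Highest unsuccessful bid: $26,100 → clearing price.

Ember, Helix, Apex, Cobalt; each pays $26,100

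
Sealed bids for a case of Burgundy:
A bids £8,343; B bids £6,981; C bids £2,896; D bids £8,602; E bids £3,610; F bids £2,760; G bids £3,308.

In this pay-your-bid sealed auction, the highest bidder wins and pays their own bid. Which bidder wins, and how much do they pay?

Pay-your-bid sealed auction: the highest bidder wins and pays their own bid.
Bids in order: 8,602 (D) > 8,343 (A) > 6,981 (B) > 3,610 (E) > 3,308 (G) > 2,896 (C) > …
D has the highest bid and pays exactly that: £8,602.

D pays £8,602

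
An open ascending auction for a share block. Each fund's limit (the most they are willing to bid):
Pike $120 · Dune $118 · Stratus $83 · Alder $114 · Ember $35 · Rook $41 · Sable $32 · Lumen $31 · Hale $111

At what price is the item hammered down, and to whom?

Pike wins at $118

Limits ranked: 120 (Pike) > 118 (Dune) > 114 (Alder) > 111 (Hale) > 83 (Stratus) > 41 (Rook) > …
Once the price passes $118, only Pike is left; the hammer falls at Dune's limit of $118.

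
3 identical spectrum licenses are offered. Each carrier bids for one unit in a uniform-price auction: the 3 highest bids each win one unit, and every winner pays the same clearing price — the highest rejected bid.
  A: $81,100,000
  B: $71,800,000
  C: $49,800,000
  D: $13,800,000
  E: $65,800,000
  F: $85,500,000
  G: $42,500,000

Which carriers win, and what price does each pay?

F, A, B; each pays $65,800,000

Sorting: 85,500,000 (F), 81,100,000 (A), 71,800,000 (B), 65,800,000 (E), 49,800,000 (C), …
The 3 highest are F, A, B.
Clearing price = highest rejected bid = $65,800,000.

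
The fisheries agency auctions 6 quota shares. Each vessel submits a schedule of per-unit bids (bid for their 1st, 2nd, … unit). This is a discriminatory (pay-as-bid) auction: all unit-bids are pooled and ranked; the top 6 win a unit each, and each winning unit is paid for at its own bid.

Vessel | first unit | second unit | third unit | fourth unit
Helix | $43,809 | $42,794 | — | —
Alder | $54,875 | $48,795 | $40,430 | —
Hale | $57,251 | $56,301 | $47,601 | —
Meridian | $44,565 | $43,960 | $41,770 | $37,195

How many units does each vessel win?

Pooled unit-bids ranked (top 6): 57,251 (Hale-1), 56,301 (Hale-2), 54,875 (Alder-1), 48,795 (Alder-2), 47,601 (Hale-3), 44,565 (Meridian-1)
Next rejected bid: $43,960 (not a price — pay-as-bid).
Allocation: Alder 2, Hale 3, Meridian 1.

Alder 2, Hale 3, Meridian 1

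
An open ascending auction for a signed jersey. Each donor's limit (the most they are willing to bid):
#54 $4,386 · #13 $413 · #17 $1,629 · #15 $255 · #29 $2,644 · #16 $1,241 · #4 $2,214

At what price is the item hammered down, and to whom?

#54 wins at $2,644

Limits ranked: 4,386 (#54) > 2,644 (#29) > 2,214 (#4) > 1,629 (#17) > 1,241 (#16) > 413 (#13) > …
#29 is the last rival to drop out, at $2,644; #54 remains and wins at that price.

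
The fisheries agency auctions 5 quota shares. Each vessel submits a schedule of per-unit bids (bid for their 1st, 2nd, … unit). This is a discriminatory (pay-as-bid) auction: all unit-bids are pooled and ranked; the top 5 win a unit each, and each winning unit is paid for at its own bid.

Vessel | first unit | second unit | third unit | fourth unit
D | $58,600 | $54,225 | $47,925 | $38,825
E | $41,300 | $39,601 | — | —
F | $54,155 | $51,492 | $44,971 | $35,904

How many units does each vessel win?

All unit-bids, highest first — top 5: 58,600 (D-1), 54,225 (D-2), 54,155 (F-1), 51,492 (F-2), 47,925 (D-3)
Next rejected bid: $44,971 (not a price — pay-as-bid).
Allocation: D 3, F 2.

D 3, F 2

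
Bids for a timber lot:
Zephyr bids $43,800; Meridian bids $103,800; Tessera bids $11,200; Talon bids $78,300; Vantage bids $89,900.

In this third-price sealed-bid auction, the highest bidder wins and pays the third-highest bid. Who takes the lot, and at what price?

Meridian pays $78,300

Bids in order: 103,800 (Meridian) > 89,900 (Vantage) > 78,300 (Talon) > 43,800 (Zephyr) > 11,200 (Tessera)
Meridian wins; payment is bid #3 in the ranking = $78,300.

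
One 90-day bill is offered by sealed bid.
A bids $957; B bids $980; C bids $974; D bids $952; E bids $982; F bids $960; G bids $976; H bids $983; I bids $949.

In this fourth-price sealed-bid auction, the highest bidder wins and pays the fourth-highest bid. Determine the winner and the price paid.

H pays $976

Fourth-price sealed-bid auction: the highest bidder wins and pays the fourth-highest bid.
Bids ranked: 983 (H) > 982 (E) > 980 (B) > 976 (G) > 974 (C) > 960 (F) > …
H is highest; pays the fourth-highest bid, $976.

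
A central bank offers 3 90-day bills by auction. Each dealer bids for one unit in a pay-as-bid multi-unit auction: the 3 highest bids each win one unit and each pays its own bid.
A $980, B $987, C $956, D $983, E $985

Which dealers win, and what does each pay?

Sorting: 987 (B), 985 (E), 983 (D), 980 (A), 956 (C)
Top 3: B, E, D.
Each winner pays its own bid: B $987, E $985, D $983.

B $987, E $985, D $983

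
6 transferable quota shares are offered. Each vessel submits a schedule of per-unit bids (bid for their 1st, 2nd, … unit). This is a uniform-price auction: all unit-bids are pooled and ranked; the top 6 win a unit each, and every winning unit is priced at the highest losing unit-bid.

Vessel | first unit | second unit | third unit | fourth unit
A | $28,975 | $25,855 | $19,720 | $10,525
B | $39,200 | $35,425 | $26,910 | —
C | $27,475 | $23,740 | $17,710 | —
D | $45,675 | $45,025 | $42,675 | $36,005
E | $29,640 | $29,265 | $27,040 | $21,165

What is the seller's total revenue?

Total revenue: $177,840

Merging the schedules and taking the best 6: 45,675 (D-1), 45,025 (D-2), 42,675 (D-3), 39,200 (B-1), 36,005 (D-4), 35,425 (B-2)
Highest rejected unit-bid = $29,640.
Allocation: B 2, D 4. Every unit priced at $29,640.
Revenue = 6 × 29,640 = $177,840.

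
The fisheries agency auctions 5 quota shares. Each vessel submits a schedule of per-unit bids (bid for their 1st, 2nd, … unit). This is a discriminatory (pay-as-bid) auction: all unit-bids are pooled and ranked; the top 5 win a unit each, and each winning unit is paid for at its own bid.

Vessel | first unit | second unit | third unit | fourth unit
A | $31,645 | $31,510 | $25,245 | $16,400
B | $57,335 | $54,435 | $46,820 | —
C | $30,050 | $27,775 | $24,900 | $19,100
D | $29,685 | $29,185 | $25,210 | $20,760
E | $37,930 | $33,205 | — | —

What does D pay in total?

D pays $0

Pooled unit-bids ranked (top 5): 57,335 (B-1), 54,435 (B-2), 46,820 (B-3), 37,930 (E-1), 33,205 (E-2)
Next rejected bid: $31,645 (not a price — pay-as-bid).
D wins no units.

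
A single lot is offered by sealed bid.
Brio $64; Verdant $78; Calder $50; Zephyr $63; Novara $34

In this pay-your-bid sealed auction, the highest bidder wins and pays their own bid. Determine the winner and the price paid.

Pay-your-bid sealed auction: the highest bidder wins and pays their own bid.
Sorting bids: 78 (Verdant) > 64 (Brio) > 63 (Zephyr) > 50 (Calder) > 34 (Novara)
Verdant has the highest bid and pays exactly that: $78.

Verdant pays $78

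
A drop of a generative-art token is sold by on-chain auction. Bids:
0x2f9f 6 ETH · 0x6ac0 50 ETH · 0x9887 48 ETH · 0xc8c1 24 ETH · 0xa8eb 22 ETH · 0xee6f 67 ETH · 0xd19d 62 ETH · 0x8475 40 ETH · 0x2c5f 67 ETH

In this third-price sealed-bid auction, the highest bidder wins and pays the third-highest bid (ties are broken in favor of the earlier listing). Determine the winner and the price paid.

0xee6f pays 62 ETH

Bids in order: 67 (0xee6f) > 67 (0x2c5f) > 62 (0xd19d) > 50 (0x6ac0) > 48 (0x9887) > 40 (0x8475) > …
0xee6f and 0x2c5f tie at 67 ETH; tie-break gives it to 0xee6f.
0xee6f is highest; pays the third-highest bid, 62 ETH.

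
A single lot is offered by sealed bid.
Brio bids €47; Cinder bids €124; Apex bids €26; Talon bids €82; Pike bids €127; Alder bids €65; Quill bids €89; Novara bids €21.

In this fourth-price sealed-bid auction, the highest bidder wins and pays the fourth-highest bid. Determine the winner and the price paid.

Sorting bids: 127 (Pike) > 124 (Cinder) > 89 (Quill) > 82 (Talon) > 65 (Alder) > 47 (Brio) > …
Pike is highest; pays the fourth-highest bid, €82.

Pike pays €82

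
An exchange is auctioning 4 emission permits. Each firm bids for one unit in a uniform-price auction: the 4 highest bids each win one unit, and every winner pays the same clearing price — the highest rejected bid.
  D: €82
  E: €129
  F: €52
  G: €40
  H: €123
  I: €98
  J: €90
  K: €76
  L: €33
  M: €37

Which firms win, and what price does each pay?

Bids ranked high→low: 129 (E), 123 (H), 98 (I), 90 (J), 82 (D), 76 (K), …
Top 4: E, H, I, J.
First losing bid is D's €82, which sets the uniform price.

E, H, I, J; each pays €82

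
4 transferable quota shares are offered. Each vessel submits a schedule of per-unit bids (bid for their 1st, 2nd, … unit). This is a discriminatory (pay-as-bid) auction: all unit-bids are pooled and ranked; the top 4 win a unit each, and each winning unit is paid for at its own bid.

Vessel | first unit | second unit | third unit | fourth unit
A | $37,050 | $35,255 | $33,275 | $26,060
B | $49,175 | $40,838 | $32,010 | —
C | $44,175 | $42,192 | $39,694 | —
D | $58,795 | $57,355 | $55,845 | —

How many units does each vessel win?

B 1, D 3

Merging the schedules and taking the best 4: 58,795 (D-1), 57,355 (D-2), 55,845 (D-3), 49,175 (B-1)
Next rejected bid: $44,175 (not a price — pay-as-bid).
Allocation: B 1, D 3.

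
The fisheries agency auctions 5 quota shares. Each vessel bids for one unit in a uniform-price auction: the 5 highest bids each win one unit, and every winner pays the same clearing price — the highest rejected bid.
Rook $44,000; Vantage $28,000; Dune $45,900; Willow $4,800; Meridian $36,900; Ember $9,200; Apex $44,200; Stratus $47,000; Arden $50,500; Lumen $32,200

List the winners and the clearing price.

Arden, Stratus, Dune, Apex, Rook; each pays $36,900

Sorting: 50,500 (Arden), 47,000 (Stratus), 45,900 (Dune), 44,200 (Apex), 44,000 (Rook), 36,900 (Meridian), 32,200 (Lumen), …
Winners (5 units): Arden, Stratus, Dune, Apex, Rook.
First losing bid is Meridian's $36,900, which sets the uniform price.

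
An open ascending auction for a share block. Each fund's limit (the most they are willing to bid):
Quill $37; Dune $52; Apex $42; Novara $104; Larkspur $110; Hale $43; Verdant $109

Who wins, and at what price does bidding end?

Sorting limits: 110 (Larkspur) > 109 (Verdant) > 104 (Novara) > 52 (Dune) > 43 (Hale) > 42 (Apex) > …
Verdant is the last rival to drop out, at $109; Larkspur remains and wins at that price.

Larkspur wins at $109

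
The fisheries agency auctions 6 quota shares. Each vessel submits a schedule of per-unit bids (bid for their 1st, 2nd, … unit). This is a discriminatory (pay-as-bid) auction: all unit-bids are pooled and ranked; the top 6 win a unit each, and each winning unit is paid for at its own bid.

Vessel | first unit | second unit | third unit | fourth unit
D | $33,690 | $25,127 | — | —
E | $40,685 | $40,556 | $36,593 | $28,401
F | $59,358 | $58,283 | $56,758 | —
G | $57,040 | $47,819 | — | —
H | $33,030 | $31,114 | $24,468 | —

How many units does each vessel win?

Pooled unit-bids ranked (top 6): 59,358 (F-1), 58,283 (F-2), 57,040 (G-1), 56,758 (F-3), 47,819 (G-2), 40,685 (E-1)
Next rejected bid: $40,556 (not a price — pay-as-bid).
Allocation: E 1, F 3, G 2.

E 1, F 3, G 2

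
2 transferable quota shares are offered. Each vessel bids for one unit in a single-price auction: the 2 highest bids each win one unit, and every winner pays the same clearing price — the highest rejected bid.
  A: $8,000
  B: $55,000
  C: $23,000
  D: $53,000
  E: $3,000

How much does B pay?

Bids ranked high→low: 55,000 (B), 53,000 (D), 23,000 (C), 8,000 (A), …
Winners (2 units): B, D.
Clearing price = highest rejected bid = $23,000.
B wins → pays $23,000.

B pays $23,000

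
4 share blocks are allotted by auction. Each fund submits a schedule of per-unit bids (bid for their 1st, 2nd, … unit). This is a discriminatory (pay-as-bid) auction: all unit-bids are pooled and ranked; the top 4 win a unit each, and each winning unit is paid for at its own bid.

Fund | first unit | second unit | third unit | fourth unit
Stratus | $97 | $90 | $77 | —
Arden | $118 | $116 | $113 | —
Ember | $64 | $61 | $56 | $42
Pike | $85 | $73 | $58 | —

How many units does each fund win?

Arden 3, Stratus 1

Merging the schedules and taking the best 4: 118 (Arden-1), 116 (Arden-2), 113 (Arden-3), 97 (Stratus-1)
Next rejected bid: $90 (not a price — pay-as-bid).
Allocation: Arden 3, Stratus 1.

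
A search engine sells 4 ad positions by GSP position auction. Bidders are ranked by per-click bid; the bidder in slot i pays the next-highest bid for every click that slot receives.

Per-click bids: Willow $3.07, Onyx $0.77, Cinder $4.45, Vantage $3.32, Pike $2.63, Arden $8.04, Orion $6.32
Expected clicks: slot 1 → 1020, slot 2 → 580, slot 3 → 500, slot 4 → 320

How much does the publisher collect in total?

Ranked by bid: $8.04 (Arden) > $6.32 (Orion) > $4.45 (Cinder) > $3.32 (Vantage) > $3.07 (Willow) > …
Slot 1: Arden pays $6.32 × 1020 = $6446.40
Slot 2: Orion pays $4.45 × 580 = $2581.00
Slot 3: Cinder pays $3.32 × 500 = $1660.00
Slot 4: Vantage pays $3.07 × 320 = $982.40
Total = $11669.80

Total revenue: $11669.80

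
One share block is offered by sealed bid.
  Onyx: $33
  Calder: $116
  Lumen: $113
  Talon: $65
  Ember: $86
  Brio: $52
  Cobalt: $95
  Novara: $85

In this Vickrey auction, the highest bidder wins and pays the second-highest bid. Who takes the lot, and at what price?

Rule: the highest bidder wins and pays the second-highest bid.
Bids ranked: 116 (Calder) > 113 (Lumen) > 95 (Cobalt) > 86 (Ember) > 85 (Novara) > 65 (Talon) > …
Calder is highest; pays the second-highest bid, $113.

Calder pays $113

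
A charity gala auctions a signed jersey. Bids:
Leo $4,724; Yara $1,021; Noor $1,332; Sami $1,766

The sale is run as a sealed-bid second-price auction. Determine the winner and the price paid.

Leo pays $1,766

Rule: the highest bidder wins and pays the second-highest bid.
Sorting bids: 4,724 (Leo) > 1,766 (Sami) > 1,332 (Noor) > 1,021 (Yara)
Leo wins with the highest bid; price is set by the runner-up at $1,766.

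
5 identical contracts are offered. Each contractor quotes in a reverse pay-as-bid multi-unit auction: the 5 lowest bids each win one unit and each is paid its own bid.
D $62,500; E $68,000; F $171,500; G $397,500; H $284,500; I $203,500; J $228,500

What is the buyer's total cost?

Ordering the bids: 62,500 (D), 68,000 (E), 171,500 (F), 203,500 (I), 228,500 (J), 284,500 (H), 397,500 (G)
Lowest 5: D, E, F, I, J.
Total cost = 62,500 + 68,000 + 171,500 + 203,500 + 228,500 = $734,000.

Total cost: $734,000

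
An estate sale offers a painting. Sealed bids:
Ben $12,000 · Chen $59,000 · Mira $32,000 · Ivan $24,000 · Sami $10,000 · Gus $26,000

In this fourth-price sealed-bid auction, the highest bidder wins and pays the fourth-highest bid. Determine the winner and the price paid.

Bids in order: 59,000 (Chen) > 32,000 (Mira) > 26,000 (Gus) > 24,000 (Ivan) > 12,000 (Ben) > 10,000 (Sami)
Chen wins; payment is bid #4 in the ranking = $24,000.

Chen pays $24,000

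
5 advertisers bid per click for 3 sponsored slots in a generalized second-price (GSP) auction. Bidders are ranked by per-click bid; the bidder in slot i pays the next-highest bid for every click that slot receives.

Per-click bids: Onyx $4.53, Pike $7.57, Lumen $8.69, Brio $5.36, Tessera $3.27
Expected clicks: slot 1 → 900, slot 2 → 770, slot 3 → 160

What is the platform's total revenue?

Total revenue: $11665.00

Sorting advertisers: $8.69 (Lumen) > $7.57 (Pike) > $5.36 (Brio) > $4.53 (Onyx) > …
Slot 1: Lumen pays $7.57 × 900 = $6813.00
Slot 2: Pike pays $5.36 × 770 = $4127.20
Slot 3: Brio pays $4.53 × 160 = $724.80
Total = $11665.00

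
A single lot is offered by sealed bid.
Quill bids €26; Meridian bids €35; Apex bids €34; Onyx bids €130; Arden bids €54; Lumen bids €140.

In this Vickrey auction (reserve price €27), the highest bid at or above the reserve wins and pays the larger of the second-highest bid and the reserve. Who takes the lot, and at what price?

Lumen pays €130

Bids ranked: 140 (Lumen) > 130 (Onyx) > 54 (Arden) > 35 (Meridian) > 34 (Apex) > 26 (Quill)
Highest eligible bid: Lumen at €140.
Second-highest bid €130 exceeds the reserve €27 → payment €130.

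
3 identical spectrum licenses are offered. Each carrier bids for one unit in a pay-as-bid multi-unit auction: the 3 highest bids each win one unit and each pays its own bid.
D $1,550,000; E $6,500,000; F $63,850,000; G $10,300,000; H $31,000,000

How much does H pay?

H pays $31,000,000

Bids ranked high→low: 63,850,000 (F), 31,000,000 (H), 10,300,000 (G), 6,500,000 (E), 1,550,000 (D)
The 3 highest are F, H, G.
H wins → own bid $31,000,000.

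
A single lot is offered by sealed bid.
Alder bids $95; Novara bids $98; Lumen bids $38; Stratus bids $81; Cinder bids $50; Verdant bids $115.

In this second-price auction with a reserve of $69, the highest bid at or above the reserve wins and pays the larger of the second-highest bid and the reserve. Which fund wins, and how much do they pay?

Bids in order: 115 (Verdant) > 98 (Novara) > 95 (Alder) > 81 (Stratus) > 50 (Cinder) > 38 (Lumen)
Verdant has the top bid at or above the reserve ($115).
max(second-highest $98, reserve $69) = $98; the reserve does not bind.

Verdant pays $98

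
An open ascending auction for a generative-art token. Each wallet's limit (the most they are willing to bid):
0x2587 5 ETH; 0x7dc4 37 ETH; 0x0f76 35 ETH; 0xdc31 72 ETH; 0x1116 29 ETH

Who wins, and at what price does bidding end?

0xdc31 wins at 37 ETH

Limits in order: 72 (0xdc31) > 37 (0x7dc4) > 35 (0x0f76) > 29 (0x1116) > 5 (0x2587)
Once the price passes 37 ETH, only 0xdc31 is left; the hammer falls at 0x7dc4's limit of 37 ETH.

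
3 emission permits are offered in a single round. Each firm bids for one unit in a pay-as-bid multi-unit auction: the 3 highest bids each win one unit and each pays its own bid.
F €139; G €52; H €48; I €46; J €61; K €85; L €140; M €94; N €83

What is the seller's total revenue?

Total revenue: €373

Ordering the bids: 140 (L), 139 (F), 94 (M), 85 (K), 83 (N), …
The 3 highest are L, F, M.
Total revenue = 140 + 139 + 94 = €373.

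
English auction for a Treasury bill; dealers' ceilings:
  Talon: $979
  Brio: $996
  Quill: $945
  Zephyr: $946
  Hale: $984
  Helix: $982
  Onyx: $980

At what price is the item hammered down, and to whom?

Brio wins at $984

Rule: the price rises until one bidder remains; the winner pays the price at which the last rival dropped out.
Sorting limits: 996 (Brio) > 984 (Hale) > 982 (Helix) > 980 (Onyx) > 979 (Talon) > 946 (Zephyr) > …
Bidding ends when Hale exits at $984; Brio takes it.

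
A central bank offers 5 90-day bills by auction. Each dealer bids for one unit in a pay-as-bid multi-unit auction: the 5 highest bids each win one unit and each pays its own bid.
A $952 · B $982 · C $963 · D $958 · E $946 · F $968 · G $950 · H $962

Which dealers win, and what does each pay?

Bids ranked high→low: 982 (B), 968 (F), 963 (C), 962 (H), 958 (D), 952 (A), 950 (G), …
Top 5: B, F, C, H, D.
Each winner pays its own bid: B $982, F $968, C $963, H $962, D $958.

B $982, F $968, C $963, H $962, D $958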